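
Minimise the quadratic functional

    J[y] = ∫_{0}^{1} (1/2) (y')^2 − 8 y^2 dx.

The Lagrangian is L = (1/2) (y')^2 − 8 y^2.
Compute ∂L/∂y = -16y, ∂L/∂y' = y'.
The Euler-Lagrange equation d/dx(∂L/∂y') − ∂L/∂y = 0 reduces to
    y'' + 16 y = 0.
Its general solution is
    y(x) = A sin(4x) + B cos(4x),
with A, B fixed by the endpoint conditions.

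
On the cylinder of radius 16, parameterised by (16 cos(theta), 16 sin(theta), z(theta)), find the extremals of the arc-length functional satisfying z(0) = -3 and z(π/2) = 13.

Parameterise the cylinder of radius R = 16 as
    r(θ) = (16 cos θ, 16 sin θ, z(θ)).
The arc-length element is
    ds = sqrt(256 + (dz/dθ)^2) dθ,
so the Lagrangian is L = sqrt(256 + z'^2).
L depends on z' only, not on z or θ, so ∂L/∂z = 0 and
    ∂L/∂z' = z' / sqrt(256 + z'^2).
The Euler-Lagrange equation gives
    d/dθ( z' / sqrt(256 + z'^2) ) = 0,
so z' is constant. Integrating once:
    z(θ) = a θ + b,
a helix on the cylinder (a straight line when the cylinder is unrolled). The constants a, b are determined by the endpoint conditions.
With endpoint conditions z(0) = -3 and z(π/2) = 13: from z(0) = b we get b = -3, and a·π/2 + -3 = 13 gives a = 32/π, so
    z(θ) = (32/π) θ − 3.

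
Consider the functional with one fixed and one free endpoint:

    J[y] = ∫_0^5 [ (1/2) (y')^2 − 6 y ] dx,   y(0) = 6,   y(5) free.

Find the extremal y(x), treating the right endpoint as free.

The Lagrangian L = (1/2) (y')^2 − 6 y gives
    ∂L/∂y = −6,   ∂L/∂y' = y'.
Euler-Lagrange: d/dx(y') − (−6) = 0, i.e. y'' + 6 = 0, so
    y(x) = −(6/2) x^2 + C1 x + C2.
Fixed left endpoint y(0) = 6 ⇒ C2 = 6.
The right endpoint x = 5 is free, so the natural (transversality) condition is ∂L/∂y' |_{x=5} = 0, i.e. y'(5) = 0.
Compute y'(x) = −6 x + C1, so y'(5) = −30 + C1 = 0 ⇒ C1 = 30.
Therefore the extremal is
    y(x) = −3 x^2 + 30 x + 6.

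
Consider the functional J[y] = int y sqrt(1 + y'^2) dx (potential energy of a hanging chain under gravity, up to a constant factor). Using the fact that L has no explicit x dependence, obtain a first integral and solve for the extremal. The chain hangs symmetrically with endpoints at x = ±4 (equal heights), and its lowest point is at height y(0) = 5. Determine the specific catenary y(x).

The Lagrangian L(y, y') = y sqrt(1 + y'^2) has no explicit x dependence, so the Beltrami identity applies:
    L − y' ∂L/∂y' = C.
Compute ∂L/∂y' = y · y' / sqrt(1 + y'^2). Then
    L − y' ∂L/∂y'
    = y sqrt(1 + y'^2) − y · y'^2 / sqrt(1 + y'^2)
    = y (1 + y'^2 − y'^2) / sqrt(1 + y'^2)
    = y / sqrt(1 + y'^2) = C.
Squaring gives y^2 = C^2 (1 + y'^2), i.e.
    y'^2 = y^2 / C^2 − 1.
Separating variables,
    dy / sqrt(y^2 − C^2) = dx / C,
and integrating gives arccosh(y / C) = (x − a)/C, so
    y(x) = C cosh((x − a)/C),
the catenary. The constants C and a are fixed by the two endpoint conditions (and, for the hanging-chain problem, the length constraint selects C).
Now fit the given data. The endpoints x = ±4 are symmetric at equal height, so the catenary is even about its minimum: a = 0 and y(x) = C cosh(x/C). The lowest point is y(0) = C cosh(0) = C, and we are told y(0) = 5, so C = 5. Therefore
    y(x) = 5 cosh(x/5),
and at the endpoints
    y(±4) = 5 cosh(4/5).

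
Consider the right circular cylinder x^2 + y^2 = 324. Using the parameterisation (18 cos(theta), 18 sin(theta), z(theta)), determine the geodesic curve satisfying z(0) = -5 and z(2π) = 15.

Parameterise the cylinder of radius R = 18 as
    r(θ) = (18 cos θ, 18 sin θ, z(θ)).
The arc-length element is
    ds = sqrt(324 + (dz/dθ)^2) dθ,
so the Lagrangian is L = sqrt(324 + z'^2).
L depends on z' only, not on z or θ, so ∂L/∂z = 0 and
    ∂L/∂z' = z' / sqrt(324 + z'^2).
The Euler-Lagrange equation gives
    d/dθ( z' / sqrt(324 + z'^2) ) = 0,
so z' is constant. Integrating once:
    z(θ) = a θ + b,
a helix on the cylinder (a straight line when the cylinder is unrolled). The constants a, b are determined by the endpoint conditions.
With endpoint conditions z(0) = -5 and z(2π) = 15: from z(0) = b we get b = -5, and a·2π + -5 = 15 gives a = 10/π, so
    z(θ) = (10/π) θ − 5.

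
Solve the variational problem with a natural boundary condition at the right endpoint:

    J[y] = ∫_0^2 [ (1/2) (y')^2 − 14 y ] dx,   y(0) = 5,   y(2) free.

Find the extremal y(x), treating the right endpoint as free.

The Lagrangian L = (1/2) (y')^2 − 14 y gives
    ∂L/∂y = −14,   ∂L/∂y' = y'.
Euler-Lagrange: d/dx(y') − (−14) = 0, i.e. y'' + 14 = 0, so
    y(x) = −(14/2) x^2 + C1 x + C2.
Fixed left endpoint y(0) = 5 ⇒ C2 = 5.
The right endpoint x = 2 is free, so the natural (transversality) condition is ∂L/∂y' |_{x=2} = 0, i.e. y'(2) = 0.
Compute y'(x) = −14 x + C1, so y'(2) = −28 + C1 = 0 ⇒ C1 = 28.
Therefore the extremal is
    y(x) = −7 x^2 + 28 x + 5.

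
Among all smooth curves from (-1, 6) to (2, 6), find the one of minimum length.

Arc-length functional: J[y] = ∫ sqrt(1 + (y')^2) dx.
Lagrangian L = sqrt(1 + (y')^2) has no explicit y dependence, so ∂L/∂y = 0 and the Euler-Lagrange equation gives
    d/dx( y' / sqrt(1 + (y')^2) ) = 0  ⇒  y' / sqrt(1 + (y')^2) = const.
Hence y' is constant, so y(x) is affine.
Fitting the endpoints (-1, 6) and (2, 6):
    slope m = (6 − 6) / (2 − (-1)) = 0,
    intercept c = 6 − m·(-1) = 6.
Extremal: y(x) = 6.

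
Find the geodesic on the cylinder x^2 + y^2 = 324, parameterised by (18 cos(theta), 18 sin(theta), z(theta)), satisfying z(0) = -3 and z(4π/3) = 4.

Parameterise the cylinder of radius R = 18 as
    r(θ) = (18 cos θ, 18 sin θ, z(θ)).
The arc-length element is
    ds = sqrt(324 + (dz/dθ)^2) dθ,
so the Lagrangian is L = sqrt(324 + z'^2).
L depends on z' only, not on z or θ, so ∂L/∂z = 0 and
    ∂L/∂z' = z' / sqrt(324 + z'^2).
The Euler-Lagrange equation gives
    d/dθ( z' / sqrt(324 + z'^2) ) = 0,
so z' is constant. Integrating once:
    z(θ) = a θ + b,
a helix on the cylinder (a straight line when the cylinder is unrolled). The constants a, b are determined by the endpoint conditions.
With endpoint conditions z(0) = -3 and z(4π/3) = 4: from z(0) = b we get b = -3, and a·4π/3 + -3 = 4 gives a = 21/(4π), so
    z(θ) = (21/(4π)) θ − 3.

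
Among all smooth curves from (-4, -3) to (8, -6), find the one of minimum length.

Arc-length functional: J[y] = ∫ sqrt(1 + (y')^2) dx.
Lagrangian L = sqrt(1 + (y')^2) has no explicit y dependence, so ∂L/∂y = 0 and the Euler-Lagrange equation gives
    d/dx( y' / sqrt(1 + (y')^2) ) = 0  ⇒  y' / sqrt(1 + (y')^2) = const.
Hence y' is constant, so y(x) is affine.
Fitting the endpoints (-4, -3) and (8, -6):
    slope m = ((-6) − (-3)) / (8 − (-4)) = -1/4,
    intercept c = (-3) − m·(-4) = -4.
Extremal: y(x) = (-1/4) x - 4.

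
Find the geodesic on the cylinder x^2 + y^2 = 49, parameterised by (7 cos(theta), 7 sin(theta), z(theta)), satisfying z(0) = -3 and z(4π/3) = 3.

Parameterise the cylinder of radius R = 7 as
    r(θ) = (7 cos θ, 7 sin θ, z(θ)).
The arc-length element is
    ds = sqrt(49 + (dz/dθ)^2) dθ,
so the Lagrangian is L = sqrt(49 + z'^2).
L depends on z' only, not on z or θ, so ∂L/∂z = 0 and
    ∂L/∂z' = z' / sqrt(49 + z'^2).
The Euler-Lagrange equation gives
    d/dθ( z' / sqrt(49 + z'^2) ) = 0,
so z' is constant. Integrating once:
    z(θ) = a θ + b,
a helix on the cylinder (a straight line when the cylinder is unrolled). The constants a, b are determined by the endpoint conditions.
With endpoint conditions z(0) = -3 and z(4π/3) = 3: from z(0) = b we get b = -3, and a·4π/3 + -3 = 3 gives a = 9/(2π), so
    z(θ) = (9/(2π)) θ − 3.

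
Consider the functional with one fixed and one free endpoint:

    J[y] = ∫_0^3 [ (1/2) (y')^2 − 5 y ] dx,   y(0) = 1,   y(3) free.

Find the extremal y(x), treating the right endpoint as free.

The Lagrangian L = (1/2) (y')^2 − 5 y gives
    ∂L/∂y = −5,   ∂L/∂y' = y'.
Euler-Lagrange: d/dx(y') − (−5) = 0, i.e. y'' + 5 = 0, so
    y(x) = −(5/2) x^2 + C1 x + C2.
Fixed left endpoint y(0) = 1 ⇒ C2 = 1.
The right endpoint x = 3 is free, so the natural (transversality) condition is ∂L/∂y' |_{x=3} = 0, i.e. y'(3) = 0.
Compute y'(x) = −5 x + C1, so y'(3) = −15 + C1 = 0 ⇒ C1 = 15.
Therefore the extremal is
    y(x) = −(5/2) x^2 + 15 x + 1.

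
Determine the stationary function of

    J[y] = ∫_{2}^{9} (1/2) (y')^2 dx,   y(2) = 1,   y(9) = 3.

The Lagrangian is L = (1/2) (y')^2.
Compute ∂L/∂y = 0, ∂L/∂y' = y'.
The Euler-Lagrange equation d/dx(∂L/∂y') − ∂L/∂y = 0 reduces to
    y'' = 0.
Its general solution is
    y(x) = A x + B,
with A, B fixed by the endpoint conditions.
Applying the endpoint conditions y(2) = 1 and y(9) = 3: solve A·2 + B = 1 and A·9 + B = 3. Subtracting gives A(9 − 2) = 3 − 1, so A = 2/7, and B = 1 − A·2 = 3/7. Therefore
    y(x) = (2/7) x + 3/7.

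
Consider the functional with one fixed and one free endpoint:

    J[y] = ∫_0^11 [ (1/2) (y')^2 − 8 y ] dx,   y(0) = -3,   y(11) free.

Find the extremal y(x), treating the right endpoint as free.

The Lagrangian L = (1/2) (y')^2 − 8 y gives
    ∂L/∂y = −8,   ∂L/∂y' = y'.
Euler-Lagrange: d/dx(y') − (−8) = 0, i.e. y'' + 8 = 0, so
    y(x) = −(8/2) x^2 + C1 x + C2.
Fixed left endpoint y(0) = -3 ⇒ C2 = -3.
The right endpoint x = 11 is free, so the natural (transversality) condition is ∂L/∂y' |_{x=11} = 0, i.e. y'(11) = 0.
Compute y'(x) = −8 x + C1, so y'(11) = −88 + C1 = 0 ⇒ C1 = 88.
Therefore the extremal is
    y(x) = −4 x^2 + 88 x − 3.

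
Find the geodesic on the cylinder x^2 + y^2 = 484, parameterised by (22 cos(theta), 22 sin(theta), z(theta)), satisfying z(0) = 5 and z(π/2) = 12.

Parameterise the cylinder of radius R = 22 as
    r(θ) = (22 cos θ, 22 sin θ, z(θ)).
The arc-length element is
    ds = sqrt(484 + (dz/dθ)^2) dθ,
so the Lagrangian is L = sqrt(484 + z'^2).
L depends on z' only, not on z or θ, so ∂L/∂z = 0 and
    ∂L/∂z' = z' / sqrt(484 + z'^2).
The Euler-Lagrange equation gives
    d/dθ( z' / sqrt(484 + z'^2) ) = 0,
so z' is constant. Integrating once:
    z(θ) = a θ + b,
a helix on the cylinder (a straight line when the cylinder is unrolled). The constants a, b are determined by the endpoint conditions.
With endpoint conditions z(0) = 5 and z(π/2) = 12: from z(0) = b we get b = 5, and a·π/2 + 5 = 12 gives a = 14/π, so
    z(θ) = (14/π) θ + 5.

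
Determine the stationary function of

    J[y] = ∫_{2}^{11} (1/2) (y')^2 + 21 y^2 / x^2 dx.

The Lagrangian is L = (1/2) (y')^2 + 21 y^2 / x^2.
Compute ∂L/∂y = 42y/x^2, ∂L/∂y' = y'.
The Euler-Lagrange equation d/dx(∂L/∂y') − ∂L/∂y = 0 reduces to
    y'' − 42/x^2 · y = 0  (x > 0).
Its general solution is
    y(x) = A x^7 + B x^(-6),
with A, B fixed by the endpoint conditions.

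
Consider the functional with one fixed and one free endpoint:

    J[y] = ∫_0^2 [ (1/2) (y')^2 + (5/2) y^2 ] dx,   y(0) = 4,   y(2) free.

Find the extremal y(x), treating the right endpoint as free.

The Lagrangian L = (1/2) (y')^2 + (5/2) y^2 gives
    ∂L/∂y = 5 y,   ∂L/∂y' = y'.
Euler-Lagrange: y'' − 5 y = 0.
With k = sqrt(5), the general solution is
    y(x) = A cosh(sqrt(5) x) + B sinh(sqrt(5) x).
Fixed left endpoint y(0) = 4 ⇒ A = 4.
The right endpoint x = 2 is free, so the natural (transversality) condition is ∂L/∂y' |_{x=2} = 0, i.e. y'(2) = 0.
Compute y'(x) = A k sinh(k x) + B k cosh(k x), so
    y'(2) = A k sinh(k·2) + B k cosh(k·2) = 0
    ⇒ B = −A tanh(k·2) = − 4 tanh(sqrt(5)·2).
Therefore the extremal is
    y(x) = 4 cosh(sqrt(5) x) − 4 tanh(sqrt(5)·2) sinh(sqrt(5) x).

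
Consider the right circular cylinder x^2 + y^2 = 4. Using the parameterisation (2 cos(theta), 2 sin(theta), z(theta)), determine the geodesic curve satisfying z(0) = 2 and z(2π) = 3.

Parameterise the cylinder of radius R = 2 as
    r(θ) = (2 cos θ, 2 sin θ, z(θ)).
The arc-length element is
    ds = sqrt(4 + (dz/dθ)^2) dθ,
so the Lagrangian is L = sqrt(4 + z'^2).
L depends on z' only, not on z or θ, so ∂L/∂z = 0 and
    ∂L/∂z' = z' / sqrt(4 + z'^2).
The Euler-Lagrange equation gives
    d/dθ( z' / sqrt(4 + z'^2) ) = 0,
so z' is constant. Integrating once:
    z(θ) = a θ + b,
a helix on the cylinder (a straight line when the cylinder is unrolled). The constants a, b are determined by the endpoint conditions.
With endpoint conditions z(0) = 2 and z(2π) = 3: from z(0) = b we get b = 2, and a·2π + 2 = 3 gives a = 1/(2π), so
    z(θ) = (1/(2π)) θ + 2.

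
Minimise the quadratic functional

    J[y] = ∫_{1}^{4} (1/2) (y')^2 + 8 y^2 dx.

The Lagrangian is L = (1/2) (y')^2 + 8 y^2.
Compute ∂L/∂y = 16y, ∂L/∂y' = y'.
The Euler-Lagrange equation d/dx(∂L/∂y') − ∂L/∂y = 0 reduces to
    y'' − 16 y = 0.
Its general solution is
    y(x) = A e^(4x) + B e^(−4x),
with A, B fixed by the endpoint conditions.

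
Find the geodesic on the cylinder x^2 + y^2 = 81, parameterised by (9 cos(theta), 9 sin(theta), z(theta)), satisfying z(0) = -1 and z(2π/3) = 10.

Parameterise the cylinder of radius R = 9 as
    r(θ) = (9 cos θ, 9 sin θ, z(θ)).
The arc-length element is
    ds = sqrt(81 + (dz/dθ)^2) dθ,
so the Lagrangian is L = sqrt(81 + z'^2).
L depends on z' only, not on z or θ, so ∂L/∂z = 0 and
    ∂L/∂z' = z' / sqrt(81 + z'^2).
The Euler-Lagrange equation gives
    d/dθ( z' / sqrt(81 + z'^2) ) = 0,
so z' is constant. Integrating once:
    z(θ) = a θ + b,
a helix on the cylinder (a straight line when the cylinder is unrolled). The constants a, b are determined by the endpoint conditions.
With endpoint conditions z(0) = -1 and z(2π/3) = 10: from z(0) = b we get b = -1, and a·2π/3 + -1 = 10 gives a = 33/(2π), so
    z(θ) = (33/(2π)) θ − 1.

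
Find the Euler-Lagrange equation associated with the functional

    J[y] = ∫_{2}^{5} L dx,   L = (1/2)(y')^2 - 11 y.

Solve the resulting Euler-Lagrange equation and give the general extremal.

The Lagrangian is L = (1/2)(y')^2 - 11 y.
∂L/∂y = -11.
∂L/∂y' = y'.
The Euler-Lagrange equation d/dx(∂L/∂y') − ∂L/∂y = 0 becomes:
    y'' + 11 = 0
General solution: y(x) = -(11/2) x^2 + A x + B, where A and B are arbitrary constants fixed by the endpoint conditions.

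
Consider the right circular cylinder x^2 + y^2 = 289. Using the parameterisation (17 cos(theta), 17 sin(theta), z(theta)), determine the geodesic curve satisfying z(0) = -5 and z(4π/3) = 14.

Parameterise the cylinder of radius R = 17 as
    r(θ) = (17 cos θ, 17 sin θ, z(θ)).
The arc-length element is
    ds = sqrt(289 + (dz/dθ)^2) dθ,
so the Lagrangian is L = sqrt(289 + z'^2).
L depends on z' only, not on z or θ, so ∂L/∂z = 0 and
    ∂L/∂z' = z' / sqrt(289 + z'^2).
The Euler-Lagrange equation gives
    d/dθ( z' / sqrt(289 + z'^2) ) = 0,
so z' is constant. Integrating once:
    z(θ) = a θ + b,
a helix on the cylinder (a straight line when the cylinder is unrolled). The constants a, b are determined by the endpoint conditions.
With endpoint conditions z(0) = -5 and z(4π/3) = 14: from z(0) = b we get b = -5, and a·4π/3 + -5 = 14 gives a = 57/(4π), so
    z(θ) = (57/(4π)) θ − 5.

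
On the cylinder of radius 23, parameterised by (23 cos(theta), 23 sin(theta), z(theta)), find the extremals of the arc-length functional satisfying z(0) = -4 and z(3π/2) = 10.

Parameterise the cylinder of radius R = 23 as
    r(θ) = (23 cos θ, 23 sin θ, z(θ)).
The arc-length element is
    ds = sqrt(529 + (dz/dθ)^2) dθ,
so the Lagrangian is L = sqrt(529 + z'^2).
L depends on z' only, not on z or θ, so ∂L/∂z = 0 and
    ∂L/∂z' = z' / sqrt(529 + z'^2).
The Euler-Lagrange equation gives
    d/dθ( z' / sqrt(529 + z'^2) ) = 0,
so z' is constant. Integrating once:
    z(θ) = a θ + b,
a helix on the cylinder (a straight line when the cylinder is unrolled). The constants a, b are determined by the endpoint conditions.
With endpoint conditions z(0) = -4 and z(3π/2) = 10: from z(0) = b we get b = -4, and a·3π/2 + -4 = 10 gives a = 28/(3π), so
    z(θ) = (28/(3π)) θ − 4.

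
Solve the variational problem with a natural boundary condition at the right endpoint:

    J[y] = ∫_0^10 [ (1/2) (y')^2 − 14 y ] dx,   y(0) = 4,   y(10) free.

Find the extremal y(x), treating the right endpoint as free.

The Lagrangian L = (1/2) (y')^2 − 14 y gives
    ∂L/∂y = −14,   ∂L/∂y' = y'.
Euler-Lagrange: d/dx(y') − (−14) = 0, i.e. y'' + 14 = 0, so
    y(x) = −(14/2) x^2 + C1 x + C2.
Fixed left endpoint y(0) = 4 ⇒ C2 = 4.
The right endpoint x = 10 is free, so the natural (transversality) condition is ∂L/∂y' |_{x=10} = 0, i.e. y'(10) = 0.
Compute y'(x) = −14 x + C1, so y'(10) = −140 + C1 = 0 ⇒ C1 = 140.
Therefore the extremal is
    y(x) = −7 x^2 + 140 x + 4.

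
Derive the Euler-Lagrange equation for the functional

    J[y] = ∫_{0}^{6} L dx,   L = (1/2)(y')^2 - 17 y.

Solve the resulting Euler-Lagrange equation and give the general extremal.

The Lagrangian is L = (1/2)(y')^2 - 17 y.
∂L/∂y = -17.
∂L/∂y' = y'.
The Euler-Lagrange equation d/dx(∂L/∂y') − ∂L/∂y = 0 becomes:
    y'' + 17 = 0
General solution: y(x) = -(17/2) x^2 + A x + B, where A and B are arbitrary constants fixed by the endpoint conditions.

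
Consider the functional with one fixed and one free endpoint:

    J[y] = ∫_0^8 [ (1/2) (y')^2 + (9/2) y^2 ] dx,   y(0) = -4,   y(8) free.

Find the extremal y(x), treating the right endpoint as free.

The Lagrangian L = (1/2) (y')^2 + (9/2) y^2 gives
    ∂L/∂y = 9 y,   ∂L/∂y' = y'.
Euler-Lagrange: y'' − 9 y = 0.
With k = 3, the general solution is
    y(x) = A cosh(3 x) + B sinh(3 x).
Fixed left endpoint y(0) = -4 ⇒ A = -4.
The right endpoint x = 8 is free, so the natural (transversality) condition is ∂L/∂y' |_{x=8} = 0, i.e. y'(8) = 0.
Compute y'(x) = A k sinh(k x) + B k cosh(k x), so
    y'(8) = A k sinh(k·8) + B k cosh(k·8) = 0
    ⇒ B = −A tanh(k·8) = 4 tanh(3·8).
Therefore the extremal is
    y(x) = −4 cosh(3 x) + 4 tanh(3·8) sinh(3 x).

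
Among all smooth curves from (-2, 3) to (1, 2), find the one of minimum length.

Arc-length functional: J[y] = ∫ sqrt(1 + (y')^2) dx.
Lagrangian L = sqrt(1 + (y')^2) has no explicit y dependence, so ∂L/∂y = 0 and the Euler-Lagrange equation gives
    d/dx( y' / sqrt(1 + (y')^2) ) = 0  ⇒  y' / sqrt(1 + (y')^2) = const.
Hence y' is constant, so y(x) is affine.
Fitting the endpoints (-2, 3) and (1, 2):
    slope m = (2 − 3) / (1 − (-2)) = -1/3,
    intercept c = 3 − m·(-2) = 7/3.
Extremal: y(x) = (-1/3) x + 7/3.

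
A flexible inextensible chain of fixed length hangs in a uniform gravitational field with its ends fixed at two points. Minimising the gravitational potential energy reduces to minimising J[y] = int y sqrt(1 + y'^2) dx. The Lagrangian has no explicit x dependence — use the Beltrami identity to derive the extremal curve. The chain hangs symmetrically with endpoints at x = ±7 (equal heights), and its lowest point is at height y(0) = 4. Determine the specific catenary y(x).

The Lagrangian L(y, y') = y sqrt(1 + y'^2) has no explicit x dependence, so the Beltrami identity applies:
    L − y' ∂L/∂y' = C.
Compute ∂L/∂y' = y · y' / sqrt(1 + y'^2). Then
    L − y' ∂L/∂y'
    = y sqrt(1 + y'^2) − y · y'^2 / sqrt(1 + y'^2)
    = y (1 + y'^2 − y'^2) / sqrt(1 + y'^2)
    = y / sqrt(1 + y'^2) = C.
Squaring gives y^2 = C^2 (1 + y'^2), i.e.
    y'^2 = y^2 / C^2 − 1.
Separating variables,
    dy / sqrt(y^2 − C^2) = dx / C,
and integrating gives arccosh(y / C) = (x − a)/C, so
    y(x) = C cosh((x − a)/C),
the catenary. The constants C and a are fixed by the two endpoint conditions (and, for the hanging-chain problem, the length constraint selects C).
Now fit the given data. The endpoints x = ±7 are symmetric at equal height, so the catenary is even about its minimum: a = 0 and y(x) = C cosh(x/C). The lowest point is y(0) = C cosh(0) = C, and we are told y(0) = 4, so C = 4. Therefore
    y(x) = 4 cosh(x/4),
and at the endpoints
    y(±7) = 4 cosh(7/4).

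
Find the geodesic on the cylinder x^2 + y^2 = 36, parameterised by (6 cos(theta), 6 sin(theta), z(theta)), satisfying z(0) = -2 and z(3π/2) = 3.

Parameterise the cylinder of radius R = 6 as
    r(θ) = (6 cos θ, 6 sin θ, z(θ)).
The arc-length element is
    ds = sqrt(36 + (dz/dθ)^2) dθ,
so the Lagrangian is L = sqrt(36 + z'^2).
L depends on z' only, not on z or θ, so ∂L/∂z = 0 and
    ∂L/∂z' = z' / sqrt(36 + z'^2).
The Euler-Lagrange equation gives
    d/dθ( z' / sqrt(36 + z'^2) ) = 0,
so z' is constant. Integrating once:
    z(θ) = a θ + b,
a helix on the cylinder (a straight line when the cylinder is unrolled). The constants a, b are determined by the endpoint conditions.
With endpoint conditions z(0) = -2 and z(3π/2) = 3: from z(0) = b we get b = -2, and a·3π/2 + -2 = 3 gives a = 10/(3π), so
    z(θ) = (10/(3π)) θ − 2.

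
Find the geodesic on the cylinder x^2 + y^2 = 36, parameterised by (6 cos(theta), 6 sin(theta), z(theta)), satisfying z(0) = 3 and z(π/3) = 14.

Parameterise the cylinder of radius R = 6 as
    r(θ) = (6 cos θ, 6 sin θ, z(θ)).
The arc-length element is
    ds = sqrt(36 + (dz/dθ)^2) dθ,
so the Lagrangian is L = sqrt(36 + z'^2).
L depends on z' only, not on z or θ, so ∂L/∂z = 0 and
    ∂L/∂z' = z' / sqrt(36 + z'^2).
The Euler-Lagrange equation gives
    d/dθ( z' / sqrt(36 + z'^2) ) = 0,
so z' is constant. Integrating once:
    z(θ) = a θ + b,
a helix on the cylinder (a straight line when the cylinder is unrolled). The constants a, b are determined by the endpoint conditions.
With endpoint conditions z(0) = 3 and z(π/3) = 14: from z(0) = b we get b = 3, and a·π/3 + 3 = 14 gives a = 33/π, so
    z(θ) = (33/π) θ + 3.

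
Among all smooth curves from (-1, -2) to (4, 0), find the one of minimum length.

Arc-length functional: J[y] = ∫ sqrt(1 + (y')^2) dx.
Lagrangian L = sqrt(1 + (y')^2) has no explicit y dependence, so ∂L/∂y = 0 and the Euler-Lagrange equation gives
    d/dx( y' / sqrt(1 + (y')^2) ) = 0  ⇒  y' / sqrt(1 + (y')^2) = const.
Hence y' is constant, so y(x) is affine.
Fitting the endpoints (-1, -2) and (4, 0):
    slope m = (0 − (-2)) / (4 − (-1)) = 2/5,
    intercept c = (-2) − m·(-1) = -8/5.
Extremal: y(x) = (2/5) x - 8/5.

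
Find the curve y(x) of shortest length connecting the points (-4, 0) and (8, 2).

Arc-length functional: J[y] = ∫ sqrt(1 + (y')^2) dx.
Lagrangian L = sqrt(1 + (y')^2) has no explicit y dependence, so ∂L/∂y = 0 and the Euler-Lagrange equation gives
    d/dx( y' / sqrt(1 + (y')^2) ) = 0  ⇒  y' / sqrt(1 + (y')^2) = const.
Hence y' is constant, so y(x) is affine.
Fitting the endpoints (-4, 0) and (8, 2):
    slope m = (2 − 0) / (8 − (-4)) = 1/6,
    intercept c = 0 − m·(-4) = 2/3.
Extremal: y(x) = (1/6) x + 2/3.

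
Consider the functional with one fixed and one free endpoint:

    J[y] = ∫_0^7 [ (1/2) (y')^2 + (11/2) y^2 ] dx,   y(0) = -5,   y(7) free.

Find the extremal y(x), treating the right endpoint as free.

The Lagrangian L = (1/2) (y')^2 + (11/2) y^2 gives
    ∂L/∂y = 11 y,   ∂L/∂y' = y'.
Euler-Lagrange: y'' − 11 y = 0.
With k = sqrt(11), the general solution is
    y(x) = A cosh(sqrt(11) x) + B sinh(sqrt(11) x).
Fixed left endpoint y(0) = -5 ⇒ A = -5.
The right endpoint x = 7 is free, so the natural (transversality) condition is ∂L/∂y' |_{x=7} = 0, i.e. y'(7) = 0.
Compute y'(x) = A k sinh(k x) + B k cosh(k x), so
    y'(7) = A k sinh(k·7) + B k cosh(k·7) = 0
    ⇒ B = −A tanh(k·7) = 5 tanh(sqrt(11)·7).
Therefore the extremal is
    y(x) = −5 cosh(sqrt(11) x) + 5 tanh(sqrt(11)·7) sinh(sqrt(11) x).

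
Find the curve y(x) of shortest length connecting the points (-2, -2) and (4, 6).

Arc-length functional: J[y] = ∫ sqrt(1 + (y')^2) dx.
Lagrangian L = sqrt(1 + (y')^2) has no explicit y dependence, so ∂L/∂y = 0 and the Euler-Lagrange equation gives
    d/dx( y' / sqrt(1 + (y')^2) ) = 0  ⇒  y' / sqrt(1 + (y')^2) = const.
Hence y' is constant, so y(x) is affine.
Fitting the endpoints (-2, -2) and (4, 6):
    slope m = (6 − (-2)) / (4 − (-2)) = 4/3,
    intercept c = (-2) − m·(-2) = 2/3.
Extremal: y(x) = (4/3) x + 2/3.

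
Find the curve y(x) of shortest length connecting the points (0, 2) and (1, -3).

Arc-length functional: J[y] = ∫ sqrt(1 + (y')^2) dx.
Lagrangian L = sqrt(1 + (y')^2) has no explicit y dependence, so ∂L/∂y = 0 and the Euler-Lagrange equation gives
    d/dx( y' / sqrt(1 + (y')^2) ) = 0  ⇒  y' / sqrt(1 + (y')^2) = const.
Hence y' is constant, so y(x) is affine.
Fitting the endpoints (0, 2) and (1, -3):
    slope m = ((-3) − 2) / (1 − 0) = -5,
    intercept c = 2 − m·0 = 2.
Extremal: y(x) = -5 x + 2.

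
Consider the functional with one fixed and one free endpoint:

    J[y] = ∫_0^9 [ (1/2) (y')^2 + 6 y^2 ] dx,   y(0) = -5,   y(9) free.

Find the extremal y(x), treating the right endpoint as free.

The Lagrangian L = (1/2) (y')^2 + 6 y^2 gives
    ∂L/∂y = 12 y,   ∂L/∂y' = y'.
Euler-Lagrange: y'' − 12 y = 0.
With k = sqrt(12), the general solution is
    y(x) = A cosh(sqrt(12) x) + B sinh(sqrt(12) x).
Fixed left endpoint y(0) = -5 ⇒ A = -5.
The right endpoint x = 9 is free, so the natural (transversality) condition is ∂L/∂y' |_{x=9} = 0, i.e. y'(9) = 0.
Compute y'(x) = A k sinh(k x) + B k cosh(k x), so
    y'(9) = A k sinh(k·9) + B k cosh(k·9) = 0
    ⇒ B = −A tanh(k·9) = 5 tanh(sqrt(12)·9).
Therefore the extremal is
    y(x) = −5 cosh(sqrt(12) x) + 5 tanh(sqrt(12)·9) sinh(sqrt(12) x).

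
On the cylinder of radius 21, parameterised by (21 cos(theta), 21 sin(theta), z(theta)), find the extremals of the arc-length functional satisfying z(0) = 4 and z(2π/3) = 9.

Parameterise the cylinder of radius R = 21 as
    r(θ) = (21 cos θ, 21 sin θ, z(θ)).
The arc-length element is
    ds = sqrt(441 + (dz/dθ)^2) dθ,
so the Lagrangian is L = sqrt(441 + z'^2).
L depends on z' only, not on z or θ, so ∂L/∂z = 0 and
    ∂L/∂z' = z' / sqrt(441 + z'^2).
The Euler-Lagrange equation gives
    d/dθ( z' / sqrt(441 + z'^2) ) = 0,
so z' is constant. Integrating once:
    z(θ) = a θ + b,
a helix on the cylinder (a straight line when the cylinder is unrolled). The constants a, b are determined by the endpoint conditions.
With endpoint conditions z(0) = 4 and z(2π/3) = 9: from z(0) = b we get b = 4, and a·2π/3 + 4 = 9 gives a = 15/(2π), so
    z(θ) = (15/(2π)) θ + 4.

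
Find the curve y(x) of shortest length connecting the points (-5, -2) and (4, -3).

Arc-length functional: J[y] = ∫ sqrt(1 + (y')^2) dx.
Lagrangian L = sqrt(1 + (y')^2) has no explicit y dependence, so ∂L/∂y = 0 and the Euler-Lagrange equation gives
    d/dx( y' / sqrt(1 + (y')^2) ) = 0  ⇒  y' / sqrt(1 + (y')^2) = const.
Hence y' is constant, so y(x) is affine.
Fitting the endpoints (-5, -2) and (4, -3):
    slope m = ((-3) − (-2)) / (4 − (-5)) = -1/9,
    intercept c = (-2) − m·(-5) = -23/9.
Extremal: y(x) = (-1/9) x - 23/9.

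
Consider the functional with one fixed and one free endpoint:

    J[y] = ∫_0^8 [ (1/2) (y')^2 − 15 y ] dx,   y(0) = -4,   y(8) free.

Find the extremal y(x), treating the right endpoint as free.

The Lagrangian L = (1/2) (y')^2 − 15 y gives
    ∂L/∂y = −15,   ∂L/∂y' = y'.
Euler-Lagrange: d/dx(y') − (−15) = 0, i.e. y'' + 15 = 0, so
    y(x) = −(15/2) x^2 + C1 x + C2.
Fixed left endpoint y(0) = -4 ⇒ C2 = -4.
The right endpoint x = 8 is free, so the natural (transversality) condition is ∂L/∂y' |_{x=8} = 0, i.e. y'(8) = 0.
Compute y'(x) = −15 x + C1, so y'(8) = −120 + C1 = 0 ⇒ C1 = 120.
Therefore the extremal is
    y(x) = −(15/2) x^2 + 120 x − 4.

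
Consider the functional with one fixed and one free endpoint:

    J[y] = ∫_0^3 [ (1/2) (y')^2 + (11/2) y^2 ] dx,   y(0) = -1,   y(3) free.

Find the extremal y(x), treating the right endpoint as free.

The Lagrangian L = (1/2) (y')^2 + (11/2) y^2 gives
    ∂L/∂y = 11 y,   ∂L/∂y' = y'.
Euler-Lagrange: y'' − 11 y = 0.
With k = sqrt(11), the general solution is
    y(x) = A cosh(sqrt(11) x) + B sinh(sqrt(11) x).
Fixed left endpoint y(0) = -1 ⇒ A = -1.
The right endpoint x = 3 is free, so the natural (transversality) condition is ∂L/∂y' |_{x=3} = 0, i.e. y'(3) = 0.
Compute y'(x) = A k sinh(k x) + B k cosh(k x), so
    y'(3) = A k sinh(k·3) + B k cosh(k·3) = 0
    ⇒ B = −A tanh(k·3) = tanh(sqrt(11)·3).
Therefore the extremal is
    y(x) = −cosh(sqrt(11) x) + tanh(sqrt(11)·3) sinh(sqrt(11) x).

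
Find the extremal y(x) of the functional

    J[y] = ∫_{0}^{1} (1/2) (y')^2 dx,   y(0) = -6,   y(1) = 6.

The Lagrangian is L = (1/2) (y')^2.
Compute ∂L/∂y = 0, ∂L/∂y' = y'.
The Euler-Lagrange equation d/dx(∂L/∂y') − ∂L/∂y = 0 reduces to
    y'' = 0.
Its general solution is
    y(x) = A x + B,
with A, B fixed by the endpoint conditions.
Applying the endpoint conditions y(0) = -6 and y(1) = 6: solve A·0 + B = -6 and A·1 + B = 6. Subtracting gives A(1 − 0) = 6 − -6, so A = 12, and B = -6 − A·0 = -6. Therefore
    y(x) = 12 x - 6.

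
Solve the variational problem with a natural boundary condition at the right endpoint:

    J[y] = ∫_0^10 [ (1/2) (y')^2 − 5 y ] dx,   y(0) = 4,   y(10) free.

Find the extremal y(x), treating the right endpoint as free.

The Lagrangian L = (1/2) (y')^2 − 5 y gives
    ∂L/∂y = −5,   ∂L/∂y' = y'.
Euler-Lagrange: d/dx(y') − (−5) = 0, i.e. y'' + 5 = 0, so
    y(x) = −(5/2) x^2 + C1 x + C2.
Fixed left endpoint y(0) = 4 ⇒ C2 = 4.
The right endpoint x = 10 is free, so the natural (transversality) condition is ∂L/∂y' |_{x=10} = 0, i.e. y'(10) = 0.
Compute y'(x) = −5 x + C1, so y'(10) = −50 + C1 = 0 ⇒ C1 = 50.
Therefore the extremal is
    y(x) = −(5/2) x^2 + 50 x + 4.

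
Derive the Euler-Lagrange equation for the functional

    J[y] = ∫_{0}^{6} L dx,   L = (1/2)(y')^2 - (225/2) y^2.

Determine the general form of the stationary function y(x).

The Lagrangian is L = (1/2)(y')^2 - (225/2) y^2.
∂L/∂y = -225y.
∂L/∂y' = y'.
The Euler-Lagrange equation d/dx(∂L/∂y') − ∂L/∂y = 0 becomes:
    y'' + 225 y = 0
General solution: y(x) = A sin(15x) + B cos(15x), where A and B are arbitrary constants fixed by the endpoint conditions.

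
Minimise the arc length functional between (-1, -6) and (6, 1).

Arc-length functional: J[y] = ∫ sqrt(1 + (y')^2) dx.
Lagrangian L = sqrt(1 + (y')^2) has no explicit y dependence, so ∂L/∂y = 0 and the Euler-Lagrange equation gives
    d/dx( y' / sqrt(1 + (y')^2) ) = 0  ⇒  y' / sqrt(1 + (y')^2) = const.
Hence y' is constant, so y(x) is affine.
Fitting the endpoints (-1, -6) and (6, 1):
    slope m = (1 − (-6)) / (6 − (-1)) = 1,
    intercept c = (-6) − m·(-1) = -5.
Extremal: y(x) = x - 5.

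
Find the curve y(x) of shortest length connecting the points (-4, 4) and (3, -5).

Arc-length functional: J[y] = ∫ sqrt(1 + (y')^2) dx.
Lagrangian L = sqrt(1 + (y')^2) has no explicit y dependence, so ∂L/∂y = 0 and the Euler-Lagrange equation gives
    d/dx( y' / sqrt(1 + (y')^2) ) = 0  ⇒  y' / sqrt(1 + (y')^2) = const.
Hence y' is constant, so y(x) is affine.
Fitting the endpoints (-4, 4) and (3, -5):
    slope m = ((-5) − 4) / (3 − (-4)) = -9/7,
    intercept c = 4 − m·(-4) = -8/7.
Extremal: y(x) = (-9/7) x - 8/7.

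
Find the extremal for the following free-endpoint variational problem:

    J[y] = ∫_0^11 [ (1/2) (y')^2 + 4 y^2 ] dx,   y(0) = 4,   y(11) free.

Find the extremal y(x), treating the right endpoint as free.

The Lagrangian L = (1/2) (y')^2 + 4 y^2 gives
    ∂L/∂y = 8 y,   ∂L/∂y' = y'.
Euler-Lagrange: y'' − 8 y = 0.
With k = sqrt(8), the general solution is
    y(x) = A cosh(sqrt(8) x) + B sinh(sqrt(8) x).
Fixed left endpoint y(0) = 4 ⇒ A = 4.
The right endpoint x = 11 is free, so the natural (transversality) condition is ∂L/∂y' |_{x=11} = 0, i.e. y'(11) = 0.
Compute y'(x) = A k sinh(k x) + B k cosh(k x), so
    y'(11) = A k sinh(k·11) + B k cosh(k·11) = 0
    ⇒ B = −A tanh(k·11) = − 4 tanh(sqrt(8)·11).
Therefore the extremal is
    y(x) = 4 cosh(sqrt(8) x) − 4 tanh(sqrt(8)·11) sinh(sqrt(8) x).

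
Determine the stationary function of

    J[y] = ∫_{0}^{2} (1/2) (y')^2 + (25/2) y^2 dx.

The Lagrangian is L = (1/2) (y')^2 + (25/2) y^2.
Compute ∂L/∂y = 25y, ∂L/∂y' = y'.
The Euler-Lagrange equation d/dx(∂L/∂y') − ∂L/∂y = 0 reduces to
    y'' − 25 y = 0.
Its general solution is
    y(x) = A e^(5x) + B e^(−5x),
with A, B fixed by the endpoint conditions.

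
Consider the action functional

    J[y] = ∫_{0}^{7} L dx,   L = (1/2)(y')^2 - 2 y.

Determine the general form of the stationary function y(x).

The Lagrangian is L = (1/2)(y')^2 - 2 y.
∂L/∂y = -2.
∂L/∂y' = y'.
The Euler-Lagrange equation d/dx(∂L/∂y') − ∂L/∂y = 0 becomes:
    y'' + 2 = 0
General solution: y(x) = -x^2 + A x + B, where A and B are arbitrary constants fixed by the endpoint conditions.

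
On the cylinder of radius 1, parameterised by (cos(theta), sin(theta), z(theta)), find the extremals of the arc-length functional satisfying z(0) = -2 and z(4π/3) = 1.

Parameterise the cylinder of radius R = 1 as
    r(θ) = (cos θ, sin θ, z(θ)).
The arc-length element is
    ds = sqrt(1 + (dz/dθ)^2) dθ,
so the Lagrangian is L = sqrt(1 + z'^2).
L depends on z' only, not on z or θ, so ∂L/∂z = 0 and
    ∂L/∂z' = z' / sqrt(1 + z'^2).
The Euler-Lagrange equation gives
    d/dθ( z' / sqrt(1 + z'^2) ) = 0,
so z' is constant. Integrating once:
    z(θ) = a θ + b,
a helix on the cylinder (a straight line when the cylinder is unrolled). The constants a, b are determined by the endpoint conditions.
With endpoint conditions z(0) = -2 and z(4π/3) = 1: from z(0) = b we get b = -2, and a·4π/3 + -2 = 1 gives a = 9/(4π), so
    z(θ) = (9/(4π)) θ − 2.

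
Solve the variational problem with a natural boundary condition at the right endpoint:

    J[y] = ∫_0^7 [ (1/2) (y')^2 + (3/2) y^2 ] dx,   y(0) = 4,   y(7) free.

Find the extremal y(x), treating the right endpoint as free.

The Lagrangian L = (1/2) (y')^2 + (3/2) y^2 gives
    ∂L/∂y = 3 y,   ∂L/∂y' = y'.
Euler-Lagrange: y'' − 3 y = 0.
With k = sqrt(3), the general solution is
    y(x) = A cosh(sqrt(3) x) + B sinh(sqrt(3) x).
Fixed left endpoint y(0) = 4 ⇒ A = 4.
The right endpoint x = 7 is free, so the natural (transversality) condition is ∂L/∂y' |_{x=7} = 0, i.e. y'(7) = 0.
Compute y'(x) = A k sinh(k x) + B k cosh(k x), so
    y'(7) = A k sinh(k·7) + B k cosh(k·7) = 0
    ⇒ B = −A tanh(k·7) = − 4 tanh(sqrt(3)·7).
Therefore the extremal is
    y(x) = 4 cosh(sqrt(3) x) − 4 tanh(sqrt(3)·7) sinh(sqrt(3) x).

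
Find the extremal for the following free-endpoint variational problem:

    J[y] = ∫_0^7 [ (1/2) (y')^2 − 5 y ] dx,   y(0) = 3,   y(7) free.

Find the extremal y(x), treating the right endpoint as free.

The Lagrangian L = (1/2) (y')^2 − 5 y gives
    ∂L/∂y = −5,   ∂L/∂y' = y'.
Euler-Lagrange: d/dx(y') − (−5) = 0, i.e. y'' + 5 = 0, so
    y(x) = −(5/2) x^2 + C1 x + C2.
Fixed left endpoint y(0) = 3 ⇒ C2 = 3.
The right endpoint x = 7 is free, so the natural (transversality) condition is ∂L/∂y' |_{x=7} = 0, i.e. y'(7) = 0.
Compute y'(x) = −5 x + C1, so y'(7) = −35 + C1 = 0 ⇒ C1 = 35.
Therefore the extremal is
    y(x) = −(5/2) x^2 + 35 x + 3.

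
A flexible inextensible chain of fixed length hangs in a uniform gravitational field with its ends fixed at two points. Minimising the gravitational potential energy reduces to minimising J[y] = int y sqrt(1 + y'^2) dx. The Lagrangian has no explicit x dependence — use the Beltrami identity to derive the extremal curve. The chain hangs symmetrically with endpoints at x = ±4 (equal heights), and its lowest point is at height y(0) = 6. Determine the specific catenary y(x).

The Lagrangian L(y, y') = y sqrt(1 + y'^2) has no explicit x dependence, so the Beltrami identity applies:
    L − y' ∂L/∂y' = C.
Compute ∂L/∂y' = y · y' / sqrt(1 + y'^2). Then
    L − y' ∂L/∂y'
    = y sqrt(1 + y'^2) − y · y'^2 / sqrt(1 + y'^2)
    = y (1 + y'^2 − y'^2) / sqrt(1 + y'^2)
    = y / sqrt(1 + y'^2) = C.
Squaring gives y^2 = C^2 (1 + y'^2), i.e.
    y'^2 = y^2 / C^2 − 1.
Separating variables,
    dy / sqrt(y^2 − C^2) = dx / C,
and integrating gives arccosh(y / C) = (x − a)/C, so
    y(x) = C cosh((x − a)/C),
the catenary. The constants C and a are fixed by the two endpoint conditions (and, for the hanging-chain problem, the length constraint selects C).
Now fit the given data. The endpoints x = ±4 are symmetric at equal height, so the catenary is even about its minimum: a = 0 and y(x) = C cosh(x/C). The lowest point is y(0) = C cosh(0) = C, and we are told y(0) = 6, so C = 6. Therefore
    y(x) = 6 cosh(x/6),
and at the endpoints
    y(±4) = 6 cosh(4/6).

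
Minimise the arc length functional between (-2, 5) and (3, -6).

Arc-length functional: J[y] = ∫ sqrt(1 + (y')^2) dx.
Lagrangian L = sqrt(1 + (y')^2) has no explicit y dependence, so ∂L/∂y = 0 and the Euler-Lagrange equation gives
    d/dx( y' / sqrt(1 + (y')^2) ) = 0  ⇒  y' / sqrt(1 + (y')^2) = const.
Hence y' is constant, so y(x) is affine.
Fitting the endpoints (-2, 5) and (3, -6):
    slope m = ((-6) − 5) / (3 − (-2)) = -11/5,
    intercept c = 5 − m·(-2) = 3/5.
Extremal: y(x) = (-11/5) x + 3/5.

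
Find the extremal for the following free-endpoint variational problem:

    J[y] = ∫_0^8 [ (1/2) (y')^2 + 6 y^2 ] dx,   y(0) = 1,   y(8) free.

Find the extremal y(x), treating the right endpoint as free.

The Lagrangian L = (1/2) (y')^2 + 6 y^2 gives
    ∂L/∂y = 12 y,   ∂L/∂y' = y'.
Euler-Lagrange: y'' − 12 y = 0.
With k = sqrt(12), the general solution is
    y(x) = A cosh(sqrt(12) x) + B sinh(sqrt(12) x).
Fixed left endpoint y(0) = 1 ⇒ A = 1.
The right endpoint x = 8 is free, so the natural (transversality) condition is ∂L/∂y' |_{x=8} = 0, i.e. y'(8) = 0.
Compute y'(x) = A k sinh(k x) + B k cosh(k x), so
    y'(8) = A k sinh(k·8) + B k cosh(k·8) = 0
    ⇒ B = −A tanh(k·8) = − tanh(sqrt(12)·8).
Therefore the extremal is
    y(x) = cosh(sqrt(12) x) − tanh(sqrt(12)·8) sinh(sqrt(12) x).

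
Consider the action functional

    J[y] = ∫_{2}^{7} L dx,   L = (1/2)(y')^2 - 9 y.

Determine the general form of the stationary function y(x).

The Lagrangian is L = (1/2)(y')^2 - 9 y.
∂L/∂y = -9.
∂L/∂y' = y'.
The Euler-Lagrange equation d/dx(∂L/∂y') − ∂L/∂y = 0 becomes:
    y'' + 9 = 0
General solution: y(x) = -(9/2) x^2 + A x + B, where A and B are arbitrary constants fixed by the endpoint conditions.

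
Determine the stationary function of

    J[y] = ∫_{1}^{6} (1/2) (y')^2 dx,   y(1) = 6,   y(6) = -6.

The Lagrangian is L = (1/2) (y')^2.
Compute ∂L/∂y = 0, ∂L/∂y' = y'.
The Euler-Lagrange equation d/dx(∂L/∂y') − ∂L/∂y = 0 reduces to
    y'' = 0.
Its general solution is
    y(x) = A x + B,
with A, B fixed by the endpoint conditions.
Applying the endpoint conditions y(1) = 6 and y(6) = -6: solve A·1 + B = 6 and A·6 + B = -6. Subtracting gives A(6 − 1) = -6 − 6, so A = -12/5, and B = 6 − A·1 = 42/5. Therefore
    y(x) = (-12/5) x + 42/5.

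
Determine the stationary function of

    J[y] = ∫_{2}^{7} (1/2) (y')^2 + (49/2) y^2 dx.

The Lagrangian is L = (1/2) (y')^2 + (49/2) y^2.
Compute ∂L/∂y = 49y, ∂L/∂y' = y'.
The Euler-Lagrange equation d/dx(∂L/∂y') − ∂L/∂y = 0 reduces to
    y'' − 49 y = 0.
Its general solution is
    y(x) = A e^(7x) + B e^(−7x),
with A, B fixed by the endpoint conditions.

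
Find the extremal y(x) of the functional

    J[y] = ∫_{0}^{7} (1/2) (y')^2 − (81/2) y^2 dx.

The Lagrangian is L = (1/2) (y')^2 − (81/2) y^2.
Compute ∂L/∂y = -81y, ∂L/∂y' = y'.
The Euler-Lagrange equation d/dx(∂L/∂y') − ∂L/∂y = 0 reduces to
    y'' + 81 y = 0.
Its general solution is
    y(x) = A sin(9x) + B cos(9x),
with A, B fixed by the endpoint conditions.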